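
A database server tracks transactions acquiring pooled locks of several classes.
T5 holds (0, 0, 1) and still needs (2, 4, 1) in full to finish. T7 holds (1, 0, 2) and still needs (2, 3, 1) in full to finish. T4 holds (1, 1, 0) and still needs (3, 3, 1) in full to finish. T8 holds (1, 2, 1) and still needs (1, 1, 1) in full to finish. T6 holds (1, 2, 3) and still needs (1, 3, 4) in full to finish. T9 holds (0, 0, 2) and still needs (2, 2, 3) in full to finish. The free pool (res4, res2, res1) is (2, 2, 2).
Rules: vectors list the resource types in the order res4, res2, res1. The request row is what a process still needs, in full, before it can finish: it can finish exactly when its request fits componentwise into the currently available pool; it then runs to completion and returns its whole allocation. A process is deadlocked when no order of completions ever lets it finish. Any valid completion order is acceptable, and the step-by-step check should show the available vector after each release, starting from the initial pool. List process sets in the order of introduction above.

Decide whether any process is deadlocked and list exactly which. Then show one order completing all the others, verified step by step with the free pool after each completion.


No process is deadlocked.
Key observation: no deadlock: T8 fits now, and the freed resources carry the rest through.
The rest can finish in the order T8, T4, T9, T5, T7, T6. Step-by-step check:
  pool = (2, 2, 2)
  T8 needs (1, 1, 1) <= (2, 2, 2) -> finishes; pool += (1, 2, 1) = (3, 4, 3)
  T4 needs (3, 3, 1) <= (3, 4, 3) -> finishes; pool += (1, 1, 0) = (4, 5, 3)
  T9 needs (2, 2, 3) <= (4, 5, 3) -> finishes; pool += (0, 0, 2) = (4, 5, 5)
  T5 needs (2, 4, 1) <= (4, 5, 5) -> finishes; pool += (0, 0, 1) = (4, 5, 6)
  T7 needs (2, 3, 1) <= (4, 5, 6) -> finishes; pool += (1, 0, 2) = (5, 5, 8)
  T6 needs (1, 3, 4) <= (5, 5, 8) -> finishes; pool += (1, 2, 3) = (6, 7, 11)


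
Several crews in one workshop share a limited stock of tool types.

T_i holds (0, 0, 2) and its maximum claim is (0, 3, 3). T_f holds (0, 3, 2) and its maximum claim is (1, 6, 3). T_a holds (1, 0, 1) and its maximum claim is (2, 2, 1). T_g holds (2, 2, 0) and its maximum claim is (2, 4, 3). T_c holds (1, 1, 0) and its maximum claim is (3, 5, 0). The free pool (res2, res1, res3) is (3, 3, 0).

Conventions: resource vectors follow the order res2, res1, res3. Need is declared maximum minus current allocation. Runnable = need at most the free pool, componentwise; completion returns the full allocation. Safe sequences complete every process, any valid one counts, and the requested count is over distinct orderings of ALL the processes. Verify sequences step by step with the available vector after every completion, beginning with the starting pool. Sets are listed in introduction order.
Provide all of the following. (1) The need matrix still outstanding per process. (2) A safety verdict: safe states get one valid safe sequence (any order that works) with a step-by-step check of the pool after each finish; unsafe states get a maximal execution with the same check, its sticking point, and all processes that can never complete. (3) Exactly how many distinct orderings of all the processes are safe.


(1) Remaining need (order res2, res1, res3):
  T_i: (0, 3, 1)
  T_f: (1, 3, 1)
  T_a: (1, 2, 0)
  T_g: (0, 2, 3)
  T_c: (2, 4, 0)
(2) SAFE. One safe sequence: T_a, T_i, T_g, T_f, T_c.
Key observation: reading the order forward, T_i is the first process whose need (0, 3, 1) meets the free pool (4, 3, 1) exactly on a resource it requests.
Step-by-step check:
  pool = (3, 3, 0)
  T_a: need (1, 2, 0) fits (3, 3, 0); releases (1, 0, 1), pool now (4, 3, 1)
  T_i: need (0, 3, 1) fits (4, 3, 1); releases (0, 0, 2), pool now (4, 3, 3)
  T_g: need (0, 2, 3) fits (4, 3, 3); releases (2, 2, 0), pool now (6, 5, 3)
  T_f: need (1, 3, 1) fits (6, 5, 3); releases (0, 3, 2), pool now (6, 8, 5)
  T_c: need (2, 4, 0) fits (6, 8, 5); releases (1, 1, 0), pool now (7, 9, 5)
(3) Exactly 10 of the possible complete orderings are safe sequences.


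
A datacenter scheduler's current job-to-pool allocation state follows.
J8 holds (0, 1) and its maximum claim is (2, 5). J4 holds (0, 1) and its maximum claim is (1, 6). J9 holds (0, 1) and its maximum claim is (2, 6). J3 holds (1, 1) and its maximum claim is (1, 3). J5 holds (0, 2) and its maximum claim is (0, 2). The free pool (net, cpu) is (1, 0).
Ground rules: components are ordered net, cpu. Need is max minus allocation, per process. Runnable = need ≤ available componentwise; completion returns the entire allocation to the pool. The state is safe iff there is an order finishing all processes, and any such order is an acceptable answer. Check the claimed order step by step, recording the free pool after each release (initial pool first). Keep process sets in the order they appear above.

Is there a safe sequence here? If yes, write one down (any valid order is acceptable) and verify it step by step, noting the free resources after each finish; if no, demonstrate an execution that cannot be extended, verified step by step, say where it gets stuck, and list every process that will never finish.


The state is UNSAFE.
Key observation: once J5, J3 finish, the pool peaks at (2, 3) — and every remaining process still needs more cpu than that.
The run J5, J3 cannot be extended any further. Walking it through:
  pool = (1, 0)
  run J5 (needs (0, 0), free (1, 0)); after release of (0, 2) the pool is (1, 2)
  run J3 (needs (0, 2), free (1, 2)); after release of (1, 1) the pool is (2, 3)
  blocked: J8 wants (2, 4), pool (2, 3) — not enough cpu
  blocked: J4 wants (1, 5), pool (2, 3) — not enough cpu
  blocked: J9 wants (2, 5), pool (2, 3) — not enough cpu
Never able to finish: J8, J4 and J9.


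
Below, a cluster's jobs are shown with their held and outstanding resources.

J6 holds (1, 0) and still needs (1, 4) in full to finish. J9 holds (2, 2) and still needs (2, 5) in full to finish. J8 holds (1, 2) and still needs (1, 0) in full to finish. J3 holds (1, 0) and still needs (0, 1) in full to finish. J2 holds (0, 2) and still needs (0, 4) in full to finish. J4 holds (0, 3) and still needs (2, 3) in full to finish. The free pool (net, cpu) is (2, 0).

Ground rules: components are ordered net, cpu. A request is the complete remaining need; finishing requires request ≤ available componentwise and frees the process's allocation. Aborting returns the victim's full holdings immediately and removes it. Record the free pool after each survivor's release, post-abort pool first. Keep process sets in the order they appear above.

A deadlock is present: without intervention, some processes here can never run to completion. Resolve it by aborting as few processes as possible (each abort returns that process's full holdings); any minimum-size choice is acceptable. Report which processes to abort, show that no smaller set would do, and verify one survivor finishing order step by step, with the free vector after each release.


The answer: abort J9.
Key observation: no ordering could ever have run J4 before the abort of J9; with (2, 2) back in the pool it fits at step 3.
No smaller set exists: with zero aborts the deadlock remains.
Survivors finish in the order: J3, J8, J4, J2, J6. Check, step by step (pool after the aborts first):
  pool = (4, 2)
  J3: need (0, 1) fits (4, 2); releases (1, 0), pool now (5, 2)
  J8: need (1, 0) fits (5, 2); releases (1, 2), pool now (6, 4)
  J4: need (2, 3) fits (6, 4); releases (0, 3), pool now (6, 7)
  J2: need (0, 4) fits (6, 7); releases (0, 2), pool now (6, 9)
  J6: need (1, 4) fits (6, 9); releases (1, 0), pool now (7, 9)


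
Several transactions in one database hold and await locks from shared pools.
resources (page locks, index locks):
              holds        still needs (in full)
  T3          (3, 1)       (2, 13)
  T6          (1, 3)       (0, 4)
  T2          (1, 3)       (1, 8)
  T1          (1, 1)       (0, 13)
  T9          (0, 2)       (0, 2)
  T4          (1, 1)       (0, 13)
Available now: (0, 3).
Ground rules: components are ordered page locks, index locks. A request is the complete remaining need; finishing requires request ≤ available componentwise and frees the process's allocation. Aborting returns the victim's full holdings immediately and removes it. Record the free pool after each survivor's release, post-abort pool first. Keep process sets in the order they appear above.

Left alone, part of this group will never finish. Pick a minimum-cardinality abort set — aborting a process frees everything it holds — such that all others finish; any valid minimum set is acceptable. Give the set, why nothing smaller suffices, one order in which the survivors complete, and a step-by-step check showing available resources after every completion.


The answer: abort T3 and T1.
Key observation: aborting T3 and T1 returns (4, 2), and T4 — hopeless before — runs at step 4 with the returned capacity in the pool.
Minimality, checking each single-abort alternative: T3 alone leaves T1 blocked (short on index locks); T6 alone leaves T3 blocked (short on index locks); T2 alone leaves T3 blocked (short on index locks); T1 alone leaves T3 blocked (short on index locks); T9 alone leaves T3 blocked (short on index locks); T4 alone leaves T3 blocked (short on index locks).
The survivors complete as T6, T2, T9, T4. Step-by-step check (starting from the post-abort pool):
  pool = (4, 5)
  run T6 (needs (0, 4), free (4, 5)); after release of (1, 3) the pool is (5, 8)
  run T2 (needs (1, 8), free (5, 8)); after release of (1, 3) the pool is (6, 11)
  run T9 (needs (0, 2), free (6, 11)); after release of (0, 2) the pool is (6, 13)
  run T4 (needs (0, 13), free (6, 13)); after release of (1, 1) the pool is (7, 14)


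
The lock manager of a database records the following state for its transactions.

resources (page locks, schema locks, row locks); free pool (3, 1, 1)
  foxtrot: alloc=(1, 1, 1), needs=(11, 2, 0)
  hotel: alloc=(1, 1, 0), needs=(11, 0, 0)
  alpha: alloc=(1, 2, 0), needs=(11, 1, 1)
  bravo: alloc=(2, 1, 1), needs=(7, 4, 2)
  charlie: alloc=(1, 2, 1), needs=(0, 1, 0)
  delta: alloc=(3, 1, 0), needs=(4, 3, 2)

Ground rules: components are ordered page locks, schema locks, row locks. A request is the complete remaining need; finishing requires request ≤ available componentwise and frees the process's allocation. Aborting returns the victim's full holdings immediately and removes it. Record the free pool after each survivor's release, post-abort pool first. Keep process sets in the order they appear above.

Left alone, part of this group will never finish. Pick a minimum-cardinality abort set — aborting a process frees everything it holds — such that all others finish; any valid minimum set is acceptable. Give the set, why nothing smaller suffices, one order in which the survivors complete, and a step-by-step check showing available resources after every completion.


The answer: abort foxtrot and hotel.
Key observation: alpha could never have finished before the abort; with (2, 2, 1) returned by foxtrot and hotel, it fits at step 4.
Why nothing smaller works — every single abort fails: foxtrot alone leaves hotel blocked (short on page locks); hotel alone leaves foxtrot blocked (short on page locks); alpha alone leaves foxtrot blocked (short on page locks); bravo alone leaves foxtrot blocked (short on page locks); charlie alone leaves foxtrot blocked (short on page locks); delta alone leaves foxtrot blocked (short on page locks).
One survivor order: delta, bravo, charlie, alpha. Step-by-step check (post-abort pool first):
  pool = (5, 3, 2)
  delta needs (4, 3, 2) <= (5, 3, 2) -> finishes; pool += (3, 1, 0) = (8, 4, 2)
  bravo needs (7, 4, 2) <= (8, 4, 2) -> finishes; pool += (2, 1, 1) = (10, 5, 3)
  charlie needs (0, 1, 0) <= (10, 5, 3) -> finishes; pool += (1, 2, 1) = (11, 7, 4)
  alpha needs (11, 1, 1) <= (11, 7, 4) -> finishes; pool += (1, 2, 0) = (12, 9, 4)


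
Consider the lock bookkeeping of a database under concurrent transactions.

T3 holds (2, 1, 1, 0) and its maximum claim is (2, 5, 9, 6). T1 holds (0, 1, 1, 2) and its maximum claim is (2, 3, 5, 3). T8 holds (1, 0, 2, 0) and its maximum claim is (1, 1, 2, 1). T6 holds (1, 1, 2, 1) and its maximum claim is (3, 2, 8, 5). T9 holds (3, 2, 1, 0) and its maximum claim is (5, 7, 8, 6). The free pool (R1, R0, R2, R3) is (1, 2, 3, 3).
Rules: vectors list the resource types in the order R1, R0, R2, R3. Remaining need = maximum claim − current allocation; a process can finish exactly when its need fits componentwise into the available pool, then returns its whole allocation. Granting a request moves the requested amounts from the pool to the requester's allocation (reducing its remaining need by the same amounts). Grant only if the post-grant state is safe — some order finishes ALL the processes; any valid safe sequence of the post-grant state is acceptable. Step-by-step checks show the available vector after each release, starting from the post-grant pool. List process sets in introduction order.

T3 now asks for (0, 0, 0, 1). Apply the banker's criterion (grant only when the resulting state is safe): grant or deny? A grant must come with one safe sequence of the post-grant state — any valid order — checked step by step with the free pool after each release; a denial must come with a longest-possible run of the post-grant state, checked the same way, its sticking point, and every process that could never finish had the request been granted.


GRANT — the state after the grant stays safe, e.g. via T8, T1, T6, T3, T9.
Key observation: the transfer keeps a workable pool ((1, 2, 3, 2)); T8 starts the safe sequence.
Step-by-step check of the post-grant state:
  pool = (1, 2, 3, 2)
  run T8 (needs (0, 1, 0, 1), free (1, 2, 3, 2)); after release of (1, 0, 2, 0) the pool is (2, 2, 5, 2)
  run T1 (needs (2, 2, 4, 1), free (2, 2, 5, 2)); after release of (0, 1, 1, 2) the pool is (2, 3, 6, 4)
  run T6 (needs (2, 1, 6, 4), free (2, 3, 6, 4)); after release of (1, 1, 2, 1) the pool is (3, 4, 8, 5)
  run T3 (needs (0, 4, 8, 5), free (3, 4, 8, 5)); after release of (2, 1, 1, 1) the pool is (5, 5, 9, 6)
  run T9 (needs (2, 5, 7, 6), free (5, 5, 9, 6)); after release of (3, 2, 1, 0) the pool is (8, 7, 10, 6)


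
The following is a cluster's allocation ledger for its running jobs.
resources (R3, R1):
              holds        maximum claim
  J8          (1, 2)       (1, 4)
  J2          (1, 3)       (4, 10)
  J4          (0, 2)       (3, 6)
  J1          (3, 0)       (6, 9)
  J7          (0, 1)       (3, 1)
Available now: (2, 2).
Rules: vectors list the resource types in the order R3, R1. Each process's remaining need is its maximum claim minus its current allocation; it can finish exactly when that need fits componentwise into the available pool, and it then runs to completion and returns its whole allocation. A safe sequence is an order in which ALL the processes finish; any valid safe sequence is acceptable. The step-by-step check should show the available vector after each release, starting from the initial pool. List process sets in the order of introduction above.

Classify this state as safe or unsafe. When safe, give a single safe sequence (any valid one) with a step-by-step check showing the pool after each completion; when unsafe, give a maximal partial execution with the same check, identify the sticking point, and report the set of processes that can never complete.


SAFE — a valid safe sequence is J8, J7, J4, J2, J1.
Key observation: at J8 the run first touches a limit — (0, 2) against (2, 2), exact on a resource it actually requests.
Walking it through:
  pool = (2, 2)
  run J8 (needs (0, 2), free (2, 2)); after release of (1, 2) the pool is (3, 4)
  run J7 (needs (3, 0), free (3, 4)); after release of (0, 1) the pool is (3, 5)
  run J4 (needs (3, 4), free (3, 5)); after release of (0, 2) the pool is (3, 7)
  run J2 (needs (3, 7), free (3, 7)); after release of (1, 3) the pool is (4, 10)
  run J1 (needs (3, 9), free (4, 10)); after release of (3, 0) the pool is (7, 10)


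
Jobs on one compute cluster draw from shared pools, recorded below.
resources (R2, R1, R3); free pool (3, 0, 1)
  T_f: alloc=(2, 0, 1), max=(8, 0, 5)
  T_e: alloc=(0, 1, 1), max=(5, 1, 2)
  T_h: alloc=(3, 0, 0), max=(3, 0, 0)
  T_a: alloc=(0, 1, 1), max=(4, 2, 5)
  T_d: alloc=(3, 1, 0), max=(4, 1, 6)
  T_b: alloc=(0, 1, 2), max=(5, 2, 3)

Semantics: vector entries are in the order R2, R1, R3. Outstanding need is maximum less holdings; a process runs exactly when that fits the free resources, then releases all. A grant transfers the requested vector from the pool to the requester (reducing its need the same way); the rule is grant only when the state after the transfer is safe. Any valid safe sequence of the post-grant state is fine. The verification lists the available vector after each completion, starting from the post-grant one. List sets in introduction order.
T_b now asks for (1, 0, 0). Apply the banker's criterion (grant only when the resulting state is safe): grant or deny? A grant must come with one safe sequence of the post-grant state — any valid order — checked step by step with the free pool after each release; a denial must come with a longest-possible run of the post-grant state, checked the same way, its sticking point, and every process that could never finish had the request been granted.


GRANT: granting preserves safety; a valid post-grant sequence is T_h, T_e, T_b, T_a, T_f, T_d.
Key observation: post-grant, (2, 0, 1) remains, and an order beginning with T_h completes everyone.
Check on the post-grant state, step by step:
  pool = (2, 0, 1)
  run T_h (needs (0, 0, 0), free (2, 0, 1)); after release of (3, 0, 0) the pool is (5, 0, 1)
  run T_e (needs (5, 0, 1), free (5, 0, 1)); after release of (0, 1, 1) the pool is (5, 1, 2)
  run T_b (needs (4, 1, 1), free (5, 1, 2)); after release of (1, 1, 2) the pool is (6, 2, 4)
  run T_a (needs (4, 1, 4), free (6, 2, 4)); after release of (0, 1, 1) the pool is (6, 3, 5)
  run T_f (needs (6, 0, 4), free (6, 3, 5)); after release of (2, 0, 1) the pool is (8, 3, 6)
  run T_d (needs (1, 0, 6), free (8, 3, 6)); after release of (3, 1, 0) the pool is (11, 4, 6)


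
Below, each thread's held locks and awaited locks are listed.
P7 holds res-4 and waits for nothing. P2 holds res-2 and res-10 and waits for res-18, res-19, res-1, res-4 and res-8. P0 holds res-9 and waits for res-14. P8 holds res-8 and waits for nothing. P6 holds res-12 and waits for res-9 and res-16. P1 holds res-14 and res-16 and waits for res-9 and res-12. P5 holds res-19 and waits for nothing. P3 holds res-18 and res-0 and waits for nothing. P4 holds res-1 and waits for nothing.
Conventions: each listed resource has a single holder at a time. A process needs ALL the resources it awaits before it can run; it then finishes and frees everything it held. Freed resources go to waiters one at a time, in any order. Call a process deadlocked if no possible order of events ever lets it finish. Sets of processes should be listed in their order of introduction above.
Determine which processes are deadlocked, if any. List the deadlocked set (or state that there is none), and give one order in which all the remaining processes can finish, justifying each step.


Deadlocked: P0, P6 and P1.
Key observation: the waits loop around P0 -> P1 -> P0 with no way out; P6 is caught in further circular waits.
The rest can finish in the order P4, P8, P5, P3, P7, P2.
Step-by-step check:
  run P4 (it waits on nothing); releases res-1
  run P8 (it waits on nothing); releases res-8
  run P5 (it waits on nothing); releases res-19
  run P3 (it waits on nothing); releases res-18 and res-0
  run P7 (it waits on nothing); releases res-4
  run P2 (all its waits — res-18, res-19, res-1, res-4 and res-8 — are resolved); releases res-2 and res-10


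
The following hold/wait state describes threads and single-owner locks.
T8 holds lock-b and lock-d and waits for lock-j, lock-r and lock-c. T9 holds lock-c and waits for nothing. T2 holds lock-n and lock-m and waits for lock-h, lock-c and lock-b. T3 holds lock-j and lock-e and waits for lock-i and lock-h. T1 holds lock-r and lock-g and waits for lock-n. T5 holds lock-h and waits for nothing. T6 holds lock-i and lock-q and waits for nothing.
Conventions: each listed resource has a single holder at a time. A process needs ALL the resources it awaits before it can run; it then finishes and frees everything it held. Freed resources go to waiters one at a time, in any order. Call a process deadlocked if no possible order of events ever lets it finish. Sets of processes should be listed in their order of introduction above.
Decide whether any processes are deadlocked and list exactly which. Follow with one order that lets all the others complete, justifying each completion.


The deadlocked set is T8, T2 and T1.
Key observation: T8 -> T1 -> T2 -> T8 is a circular wait — nothing in it can go first; no other process is dragged down with it.
One completion order for the rest: T5, T9, T6, T3.
Check, step by step:
  T5: no waits; runs immediately, freeing lock-h
  T9: no waits; runs immediately, freeing lock-c
  T6: no waits; runs immediately, freeing lock-i and lock-q
  run T3 (all its waits — lock-i and lock-h — are resolved); releases lock-j and lock-e


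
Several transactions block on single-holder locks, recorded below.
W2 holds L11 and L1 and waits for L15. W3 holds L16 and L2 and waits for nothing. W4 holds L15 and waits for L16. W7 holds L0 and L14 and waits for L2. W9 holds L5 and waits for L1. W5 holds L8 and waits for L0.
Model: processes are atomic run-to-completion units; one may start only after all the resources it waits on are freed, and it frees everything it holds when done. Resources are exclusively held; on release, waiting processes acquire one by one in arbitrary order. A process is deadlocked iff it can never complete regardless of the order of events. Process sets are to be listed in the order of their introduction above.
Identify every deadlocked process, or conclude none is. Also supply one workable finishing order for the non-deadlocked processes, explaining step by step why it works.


No process is deadlocked.
Key observation: although several processes wait, no cycle exists — each chain bottoms out at a free runner.
The rest can finish in the order W3, W7, W4, W5, W2, W9.
Walking it through:
  run W3 (it waits on nothing); releases L16 and L2
  W7: everything it awaited (L2) is free; runs, freeing L0 and L14
  W4: everything it awaited (L16) is free; runs, freeing L15
  W5: everything it awaited (L0) is free; runs, freeing L8
  W2: everything it awaited (L15) is free; runs, freeing L11 and L1
  W9: everything it awaited (L1) is free; runs, freeing L5


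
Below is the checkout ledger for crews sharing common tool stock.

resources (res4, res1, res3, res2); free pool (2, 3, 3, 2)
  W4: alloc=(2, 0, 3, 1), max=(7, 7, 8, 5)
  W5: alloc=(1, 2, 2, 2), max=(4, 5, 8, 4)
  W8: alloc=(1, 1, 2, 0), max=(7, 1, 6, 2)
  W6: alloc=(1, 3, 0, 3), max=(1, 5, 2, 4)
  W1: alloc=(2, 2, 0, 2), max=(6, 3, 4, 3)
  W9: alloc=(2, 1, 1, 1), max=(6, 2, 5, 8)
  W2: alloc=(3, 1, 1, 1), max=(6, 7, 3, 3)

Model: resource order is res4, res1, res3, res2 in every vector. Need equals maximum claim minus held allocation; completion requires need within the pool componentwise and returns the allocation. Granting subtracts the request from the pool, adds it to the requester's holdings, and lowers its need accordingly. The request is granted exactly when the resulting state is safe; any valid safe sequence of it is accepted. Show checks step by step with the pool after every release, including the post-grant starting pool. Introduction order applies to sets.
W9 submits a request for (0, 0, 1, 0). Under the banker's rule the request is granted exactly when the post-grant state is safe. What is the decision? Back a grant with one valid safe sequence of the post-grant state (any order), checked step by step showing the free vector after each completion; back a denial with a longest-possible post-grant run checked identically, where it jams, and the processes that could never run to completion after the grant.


DENY — the pretend-granted state is unsafe.
Key observation: after W6, W2 the pool peaks at (6, 7, 3, 6), and each blocked process is short somewhere: W4 on res3; W5 on res3; W8 on res3; W1 on res3; W9 on res2.
On the post-grant state, W6, W2 is a maximal run — nothing extends it. Check, step by step:
  pool = (2, 3, 2, 2)
  W6 needs (0, 2, 2, 1) <= (2, 3, 2, 2) -> finishes; pool += (1, 3, 0, 3) = (3, 6, 2, 5)
  W2 needs (3, 6, 2, 2) <= (3, 6, 2, 5) -> finishes; pool += (3, 1, 1, 1) = (6, 7, 3, 6)
  W4 still needs (5, 7, 5, 4) but only (6, 7, 3, 6) is free — short on res3
  W5 still needs (3, 3, 6, 2) but only (6, 7, 3, 6) is free — short on res3
  W8 still needs (6, 0, 4, 2) but only (6, 7, 3, 6) is free — short on res3
  W1 still needs (4, 1, 4, 1) but only (6, 7, 3, 6) is free — short on res3
  W9 still needs (4, 1, 3, 7) but only (6, 7, 3, 6) is free — short on res2
Had the request been granted, W4, W5, W8, W1 and W9 could never finish.


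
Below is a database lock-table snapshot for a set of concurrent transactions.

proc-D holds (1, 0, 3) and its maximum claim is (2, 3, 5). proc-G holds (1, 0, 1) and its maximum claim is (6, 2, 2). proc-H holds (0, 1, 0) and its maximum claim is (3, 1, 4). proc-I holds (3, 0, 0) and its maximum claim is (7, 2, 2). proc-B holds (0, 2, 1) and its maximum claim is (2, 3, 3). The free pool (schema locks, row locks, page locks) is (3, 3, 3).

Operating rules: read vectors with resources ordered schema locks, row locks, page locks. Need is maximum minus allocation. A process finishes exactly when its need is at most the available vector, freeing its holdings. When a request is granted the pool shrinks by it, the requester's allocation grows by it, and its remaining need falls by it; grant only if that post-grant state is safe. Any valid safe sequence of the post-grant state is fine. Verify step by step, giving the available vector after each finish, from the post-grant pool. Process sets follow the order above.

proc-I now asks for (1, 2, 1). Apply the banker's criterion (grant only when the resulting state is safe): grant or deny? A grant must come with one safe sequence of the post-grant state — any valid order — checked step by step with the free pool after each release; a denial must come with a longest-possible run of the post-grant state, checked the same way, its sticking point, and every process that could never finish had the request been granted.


GRANT. The post-grant state is safe; one safe sequence: proc-B, proc-D, proc-H, proc-I, proc-G.
Key observation: after the grant the pool drops to (2, 1, 2), which still lets proc-B finish first and unwind the rest.
Verifying the post-grant state step by step:
  pool = (2, 1, 2)
  run proc-B (needs (2, 1, 2), free (2, 1, 2)); after release of (0, 2, 1) the pool is (2, 3, 3)
  run proc-D (needs (1, 3, 2), free (2, 3, 3)); after release of (1, 0, 3) the pool is (3, 3, 6)
  run proc-H (needs (3, 0, 4), free (3, 3, 6)); after release of (0, 1, 0) the pool is (3, 4, 6)
  run proc-I (needs (3, 0, 1), free (3, 4, 6)); after release of (4, 2, 1) the pool is (7, 6, 7)
  run proc-G (needs (5, 2, 1), free (7, 6, 7)); after release of (1, 0, 1) the pool is (8, 6, 8)


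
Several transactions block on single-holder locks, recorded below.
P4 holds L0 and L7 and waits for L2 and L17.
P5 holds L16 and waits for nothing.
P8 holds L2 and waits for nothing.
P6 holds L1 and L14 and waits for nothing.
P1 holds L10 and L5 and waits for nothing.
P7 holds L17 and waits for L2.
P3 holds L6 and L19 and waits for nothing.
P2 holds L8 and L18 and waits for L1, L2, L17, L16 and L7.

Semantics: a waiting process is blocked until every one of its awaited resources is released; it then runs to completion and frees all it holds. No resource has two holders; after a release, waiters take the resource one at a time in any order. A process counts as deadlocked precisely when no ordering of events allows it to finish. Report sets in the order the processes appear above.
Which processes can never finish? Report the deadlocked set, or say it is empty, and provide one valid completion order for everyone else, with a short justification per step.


Nothing here is deadlocked.
Key observation: the wait relation is loop-free; peeling off processes with no waits unwinds the whole state.
One completion order for the rest: P8, P7, P1, P6, P3, P4, P5, P2.
Step-by-step check:
  run P8 (it waits on nothing); releases L2
  run P7 (all its waits — L2 — are resolved); releases L17
  run P1 (it waits on nothing); releases L10 and L5
  run P6 (it waits on nothing); releases L1 and L14
  run P3 (it waits on nothing); releases L6 and L19
  run P4 (all its waits — L2 and L17 — are resolved); releases L0 and L7
  run P5 (it waits on nothing); releases L16
  run P2 (all its waits — L1, L2, L17, L16 and L7 — are resolved); releases L8 and L18


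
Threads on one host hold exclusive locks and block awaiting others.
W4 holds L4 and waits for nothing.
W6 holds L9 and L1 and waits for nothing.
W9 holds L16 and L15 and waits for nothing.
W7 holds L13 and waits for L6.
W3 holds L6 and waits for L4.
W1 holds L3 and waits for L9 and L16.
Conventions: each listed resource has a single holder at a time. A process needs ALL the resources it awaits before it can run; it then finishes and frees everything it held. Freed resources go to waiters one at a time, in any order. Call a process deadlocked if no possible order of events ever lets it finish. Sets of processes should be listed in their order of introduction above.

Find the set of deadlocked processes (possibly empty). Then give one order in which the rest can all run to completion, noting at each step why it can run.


Nothing here is deadlocked.
Key observation: the waits form no ring: some process can always run, and its releases unblock the others one by one.
One completion order for the rest: W6, W4, W3, W9, W1, W7.
Verifying each step:
  W6 waits on nothing -> runs at once and releases L9 and L1
  W4 waits on nothing -> runs at once and releases L4
  run W3 (all its waits — L4 — are resolved); releases L6
  W9 waits on nothing -> runs at once and releases L16 and L15
  run W1 (all its waits — L9 and L16 — are resolved); releases L3
  run W7 (all its waits — L6 — are resolved); releases L13


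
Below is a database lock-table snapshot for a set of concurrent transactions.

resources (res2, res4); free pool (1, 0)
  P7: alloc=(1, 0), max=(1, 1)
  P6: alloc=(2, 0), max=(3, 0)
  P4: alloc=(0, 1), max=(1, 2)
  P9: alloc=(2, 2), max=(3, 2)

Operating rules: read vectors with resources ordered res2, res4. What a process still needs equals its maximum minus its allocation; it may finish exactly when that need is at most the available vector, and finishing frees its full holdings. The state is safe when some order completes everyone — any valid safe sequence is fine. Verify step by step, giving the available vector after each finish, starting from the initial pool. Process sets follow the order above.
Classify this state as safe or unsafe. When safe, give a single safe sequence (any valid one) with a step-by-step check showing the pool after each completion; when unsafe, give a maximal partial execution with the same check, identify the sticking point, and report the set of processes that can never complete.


The state is SAFE; one workable sequence: P9, P7, P4, P6.
Key observation: the order's first zero-slack moment is P9 ((1, 0) needed, (1, 0) free — a requested resource with nothing to spare).
Walking it through:
  pool = (1, 0)
  run P9 (needs (1, 0), free (1, 0)); after release of (2, 2) the pool is (3, 2)
  run P7 (needs (0, 1), free (3, 2)); after release of (1, 0) the pool is (4, 2)
  run P4 (needs (1, 1), free (4, 2)); after release of (0, 1) the pool is (4, 3)
  run P6 (needs (1, 0), free (4, 3)); after release of (2, 0) the pool is (6, 3)


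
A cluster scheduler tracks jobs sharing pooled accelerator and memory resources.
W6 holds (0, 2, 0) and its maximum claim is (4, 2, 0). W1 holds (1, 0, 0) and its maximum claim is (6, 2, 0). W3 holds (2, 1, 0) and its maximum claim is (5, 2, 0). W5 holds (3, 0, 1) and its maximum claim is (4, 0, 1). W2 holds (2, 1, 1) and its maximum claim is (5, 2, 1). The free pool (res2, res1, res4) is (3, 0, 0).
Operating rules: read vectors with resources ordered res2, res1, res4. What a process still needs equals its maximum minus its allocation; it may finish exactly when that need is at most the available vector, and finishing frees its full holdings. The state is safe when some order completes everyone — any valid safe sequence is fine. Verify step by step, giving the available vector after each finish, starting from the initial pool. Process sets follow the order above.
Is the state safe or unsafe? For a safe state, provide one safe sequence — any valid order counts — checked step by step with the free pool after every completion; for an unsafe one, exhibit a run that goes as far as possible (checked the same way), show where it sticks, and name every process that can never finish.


SAFE, for example via the order W5, W6, W2, W1, W3.
Key observation: every step clears its requested resources with room to spare; the minimum clearance is 1, first at W2 — (3, 1, 0) vs (6, 2, 1) free.
Check, step by step:
  pool = (3, 0, 0)
  W5 needs (1, 0, 0) <= (3, 0, 0) -> finishes; pool += (3, 0, 1) = (6, 0, 1)
  W6 needs (4, 0, 0) <= (6, 0, 1) -> finishes; pool += (0, 2, 0) = (6, 2, 1)
  W2 needs (3, 1, 0) <= (6, 2, 1) -> finishes; pool += (2, 1, 1) = (8, 3, 2)
  W1 needs (5, 2, 0) <= (8, 3, 2) -> finishes; pool += (1, 0, 0) = (9, 3, 2)
  W3 needs (3, 1, 0) <= (9, 3, 2) -> finishes; pool += (2, 1, 0) = (11, 4, 2)


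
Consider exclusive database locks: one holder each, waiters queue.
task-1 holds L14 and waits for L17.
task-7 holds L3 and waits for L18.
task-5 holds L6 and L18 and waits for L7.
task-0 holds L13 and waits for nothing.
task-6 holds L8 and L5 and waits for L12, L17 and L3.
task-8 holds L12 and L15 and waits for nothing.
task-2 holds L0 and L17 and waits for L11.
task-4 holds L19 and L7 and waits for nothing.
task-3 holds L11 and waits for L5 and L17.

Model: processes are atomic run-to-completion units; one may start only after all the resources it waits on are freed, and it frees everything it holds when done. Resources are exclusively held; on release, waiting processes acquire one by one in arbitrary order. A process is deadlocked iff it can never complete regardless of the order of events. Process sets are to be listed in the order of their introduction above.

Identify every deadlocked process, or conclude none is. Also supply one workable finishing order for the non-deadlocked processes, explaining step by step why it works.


Deadlocked: task-1, task-6, task-2 and task-3.
Key observation: nobody on the ring task-2 -> task-3 -> task-6 -> task-2 can start until another member finishes, which never happens; task-1 waits into the deadlock from upstream.
A valid finishing order for the others: task-4, task-0, task-5, task-7, task-8.
Check, step by step:
  task-4: no waits; runs immediately, freeing L19 and L7
  task-0: no waits; runs immediately, freeing L13
  task-5: everything it awaited (L7) is free; runs, freeing L6 and L18
  task-7: everything it awaited (L18) is free; runs, freeing L3
  task-8: no waits; runs immediately, freeing L12 and L15


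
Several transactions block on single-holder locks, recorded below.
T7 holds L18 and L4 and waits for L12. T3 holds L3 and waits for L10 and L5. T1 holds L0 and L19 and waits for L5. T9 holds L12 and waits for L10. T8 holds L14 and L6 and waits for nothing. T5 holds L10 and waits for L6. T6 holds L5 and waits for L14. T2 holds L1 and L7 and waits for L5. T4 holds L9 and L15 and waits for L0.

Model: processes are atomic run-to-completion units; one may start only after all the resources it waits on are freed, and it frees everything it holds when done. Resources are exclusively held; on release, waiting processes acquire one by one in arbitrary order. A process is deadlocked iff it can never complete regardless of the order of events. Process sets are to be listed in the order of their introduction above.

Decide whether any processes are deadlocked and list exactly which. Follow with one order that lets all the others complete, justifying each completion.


Nothing here is deadlocked.
Key observation: every chain of waits terminates; starting from the processes that wait on nothing, all the rest unlock in turn.
A valid finishing order for the others: T8, T5, T6, T1, T2, T9, T4, T7, T3.
Check, step by step:
  run T8 (it waits on nothing); releases L14 and L6
  run T5 (all its waits — L6 — are resolved); releases L10
  run T6 (all its waits — L14 — are resolved); releases L5
  run T1 (all its waits — L5 — are resolved); releases L0 and L19
  run T2 (all its waits — L5 — are resolved); releases L1 and L7
  run T9 (all its waits — L10 — are resolved); releases L12
  run T4 (all its waits — L0 — are resolved); releases L9 and L15
  run T7 (all its waits — L12 — are resolved); releases L18 and L4
  run T3 (all its waits — L10 and L5 — are resolved); releases L3


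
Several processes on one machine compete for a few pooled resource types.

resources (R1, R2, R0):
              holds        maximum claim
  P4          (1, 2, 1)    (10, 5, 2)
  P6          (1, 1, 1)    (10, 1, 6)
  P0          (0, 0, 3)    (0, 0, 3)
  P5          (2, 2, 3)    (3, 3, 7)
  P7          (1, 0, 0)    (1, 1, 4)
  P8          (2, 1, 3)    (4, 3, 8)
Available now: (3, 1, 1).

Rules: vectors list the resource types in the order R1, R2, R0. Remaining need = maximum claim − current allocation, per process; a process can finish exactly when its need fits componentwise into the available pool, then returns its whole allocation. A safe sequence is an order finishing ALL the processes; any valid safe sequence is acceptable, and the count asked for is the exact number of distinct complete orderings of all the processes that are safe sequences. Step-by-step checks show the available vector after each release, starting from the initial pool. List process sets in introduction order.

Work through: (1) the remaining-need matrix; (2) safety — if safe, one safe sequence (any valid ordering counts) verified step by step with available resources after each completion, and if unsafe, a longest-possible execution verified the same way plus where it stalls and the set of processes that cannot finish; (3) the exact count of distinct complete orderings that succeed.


(1) Outstanding need per process (order R1, R2, R0):
  P4: (9, 3, 1)
  P6: (9, 0, 5)
  P0: (0, 0, 0)
  P5: (1, 1, 4)
  P7: (0, 1, 4)
  P8: (2, 2, 5)
(2) The state is UNSAFE.
Key observation: even finishing P0, P7, P5, P8 leaves just (8, 4, 10) free — too little R1 for any of the remaining processes.
A maximal execution: P0, P7, P5, P8 — then nothing else fits. Step-by-step check:
  pool = (3, 1, 1)
  P0: need (0, 0, 0) fits (3, 1, 1); releases (0, 0, 3), pool now (3, 1, 4)
  P7: need (0, 1, 4) fits (3, 1, 4); releases (1, 0, 0), pool now (4, 1, 4)
  P5: need (1, 1, 4) fits (4, 1, 4); releases (2, 2, 3), pool now (6, 3, 7)
  P8: need (2, 2, 5) fits (6, 3, 7); releases (2, 1, 3), pool now (8, 4, 10)
  P4 still needs (9, 3, 1) but only (8, 4, 10) is free — short on R1
  P6 still needs (9, 0, 5) but only (8, 4, 10) is free — short on R1
Processes that can never finish: P4 and P6.
(3) The exact count: 0 of the possible complete orderings are safe sequences.


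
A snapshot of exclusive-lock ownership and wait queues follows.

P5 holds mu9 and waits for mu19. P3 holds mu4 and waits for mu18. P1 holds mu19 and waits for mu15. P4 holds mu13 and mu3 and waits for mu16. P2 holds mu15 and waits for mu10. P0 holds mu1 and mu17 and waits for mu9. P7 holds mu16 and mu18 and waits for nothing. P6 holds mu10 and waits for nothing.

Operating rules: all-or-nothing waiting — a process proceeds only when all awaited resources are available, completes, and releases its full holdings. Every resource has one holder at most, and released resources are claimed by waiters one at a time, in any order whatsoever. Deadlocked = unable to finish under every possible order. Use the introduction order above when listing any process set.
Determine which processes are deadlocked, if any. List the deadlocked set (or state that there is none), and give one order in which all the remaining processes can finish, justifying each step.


Nothing here is deadlocked.
Key observation: the wait relation is loop-free; peeling off processes with no waits unwinds the whole state.
The rest can finish in the order P6, P2, P7, P1, P5, P0, P3, P4.
Walking it through:
  P6: no waits; runs immediately, freeing mu10
  P2: everything it awaited (mu10) is free; runs, freeing mu15
  P7: no waits; runs immediately, freeing mu16 and mu18
  P1: everything it awaited (mu15) is free; runs, freeing mu19
  P5: everything it awaited (mu19) is free; runs, freeing mu9
  P0: everything it awaited (mu9) is free; runs, freeing mu1 and mu17
  P3: everything it awaited (mu18) is free; runs, freeing mu4
  P4: everything it awaited (mu16) is free; runs, freeing mu13 and mu3
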